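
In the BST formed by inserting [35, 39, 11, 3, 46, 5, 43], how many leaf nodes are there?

Tree built from: [35, 39, 11, 3, 46, 5, 43]
Tree (level-order array): [35, 11, 39, 3, None, None, 46, None, 5, 43]
Rule: A leaf has 0 children.
Per-node child counts:
  node 35: 2 child(ren)
  node 11: 1 child(ren)
  node 3: 1 child(ren)
  node 5: 0 child(ren)
  node 39: 1 child(ren)
  node 46: 1 child(ren)
  node 43: 0 child(ren)
Matching nodes: [5, 43]
Count of leaf nodes: 2


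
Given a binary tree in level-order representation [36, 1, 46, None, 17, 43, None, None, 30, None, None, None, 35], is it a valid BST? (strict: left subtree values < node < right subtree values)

Level-order array: [36, 1, 46, None, 17, 43, None, None, 30, None, None, None, 35]
Validate using subtree bounds (lo, hi): at each node, require lo < value < hi,
then recurse left with hi=value and right with lo=value.
Preorder trace (stopping at first violation):
  at node 36 with bounds (-inf, +inf): OK
  at node 1 with bounds (-inf, 36): OK
  at node 17 with bounds (1, 36): OK
  at node 30 with bounds (17, 36): OK
  at node 35 with bounds (30, 36): OK
  at node 46 with bounds (36, +inf): OK
  at node 43 with bounds (36, 46): OK
No violation found at any node.
Result: Valid BST


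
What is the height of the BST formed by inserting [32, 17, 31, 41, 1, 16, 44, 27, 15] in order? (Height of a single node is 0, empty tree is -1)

Insertion order: [32, 17, 31, 41, 1, 16, 44, 27, 15]
Tree (level-order array): [32, 17, 41, 1, 31, None, 44, None, 16, 27, None, None, None, 15]
Compute height bottom-up (empty subtree = -1):
  height(15) = 1 + max(-1, -1) = 0
  height(16) = 1 + max(0, -1) = 1
  height(1) = 1 + max(-1, 1) = 2
  height(27) = 1 + max(-1, -1) = 0
  height(31) = 1 + max(0, -1) = 1
  height(17) = 1 + max(2, 1) = 3
  height(44) = 1 + max(-1, -1) = 0
  height(41) = 1 + max(-1, 0) = 1
  height(32) = 1 + max(3, 1) = 4
Height = 4


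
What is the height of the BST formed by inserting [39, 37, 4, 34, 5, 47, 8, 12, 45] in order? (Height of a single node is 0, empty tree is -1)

Insertion order: [39, 37, 4, 34, 5, 47, 8, 12, 45]
Tree (level-order array): [39, 37, 47, 4, None, 45, None, None, 34, None, None, 5, None, None, 8, None, 12]
Compute height bottom-up (empty subtree = -1):
  height(12) = 1 + max(-1, -1) = 0
  height(8) = 1 + max(-1, 0) = 1
  height(5) = 1 + max(-1, 1) = 2
  height(34) = 1 + max(2, -1) = 3
  height(4) = 1 + max(-1, 3) = 4
  height(37) = 1 + max(4, -1) = 5
  height(45) = 1 + max(-1, -1) = 0
  height(47) = 1 + max(0, -1) = 1
  height(39) = 1 + max(5, 1) = 6
Height = 6


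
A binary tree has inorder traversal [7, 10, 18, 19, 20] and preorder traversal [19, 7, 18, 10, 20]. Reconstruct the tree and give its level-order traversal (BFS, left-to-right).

Inorder:  [7, 10, 18, 19, 20]
Preorder: [19, 7, 18, 10, 20]
Algorithm: preorder visits root first, so consume preorder in order;
for each root, split the current inorder slice at that value into
left-subtree inorder and right-subtree inorder, then recurse.
Recursive splits:
  root=19; inorder splits into left=[7, 10, 18], right=[20]
  root=7; inorder splits into left=[], right=[10, 18]
  root=18; inorder splits into left=[10], right=[]
  root=10; inorder splits into left=[], right=[]
  root=20; inorder splits into left=[], right=[]
Reconstructed level-order: [19, 7, 20, 18, 10]


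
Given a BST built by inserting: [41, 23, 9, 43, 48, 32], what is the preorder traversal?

Tree insertion order: [41, 23, 9, 43, 48, 32]
Tree (level-order array): [41, 23, 43, 9, 32, None, 48]
Preorder traversal: [41, 23, 9, 32, 43, 48]


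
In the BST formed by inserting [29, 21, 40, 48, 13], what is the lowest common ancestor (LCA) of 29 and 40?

Tree insertion order: [29, 21, 40, 48, 13]
Tree (level-order array): [29, 21, 40, 13, None, None, 48]
In a BST, the LCA of p=29, q=40 is the first node v on the
root-to-leaf path with p <= v <= q (go left if both < v, right if both > v).
Walk from root:
  at 29: 29 <= 29 <= 40, this is the LCA
LCA = 29


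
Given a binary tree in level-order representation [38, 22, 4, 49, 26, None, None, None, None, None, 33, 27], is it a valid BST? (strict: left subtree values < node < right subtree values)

Level-order array: [38, 22, 4, 49, 26, None, None, None, None, None, 33, 27]
Validate using subtree bounds (lo, hi): at each node, require lo < value < hi,
then recurse left with hi=value and right with lo=value.
Preorder trace (stopping at first violation):
  at node 38 with bounds (-inf, +inf): OK
  at node 22 with bounds (-inf, 38): OK
  at node 49 with bounds (-inf, 22): VIOLATION
Node 49 violates its bound: not (-inf < 49 < 22).
Result: Not a valid BST


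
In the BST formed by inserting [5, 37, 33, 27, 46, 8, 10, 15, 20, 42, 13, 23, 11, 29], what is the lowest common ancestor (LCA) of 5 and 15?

Tree insertion order: [5, 37, 33, 27, 46, 8, 10, 15, 20, 42, 13, 23, 11, 29]
Tree (level-order array): [5, None, 37, 33, 46, 27, None, 42, None, 8, 29, None, None, None, 10, None, None, None, 15, 13, 20, 11, None, None, 23]
In a BST, the LCA of p=5, q=15 is the first node v on the
root-to-leaf path with p <= v <= q (go left if both < v, right if both > v).
Walk from root:
  at 5: 5 <= 5 <= 15, this is the LCA
LCA = 5


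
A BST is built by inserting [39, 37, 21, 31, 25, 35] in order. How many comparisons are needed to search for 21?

Search path for 21: 39 -> 37 -> 21
Found: True
Comparisons: 3


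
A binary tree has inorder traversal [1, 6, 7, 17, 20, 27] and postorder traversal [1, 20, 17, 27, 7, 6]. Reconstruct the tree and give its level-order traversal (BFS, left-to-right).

Inorder:   [1, 6, 7, 17, 20, 27]
Postorder: [1, 20, 17, 27, 7, 6]
Algorithm: postorder visits root last, so walk postorder right-to-left;
each value is the root of the current inorder slice — split it at that
value, recurse on the right subtree first, then the left.
Recursive splits:
  root=6; inorder splits into left=[1], right=[7, 17, 20, 27]
  root=7; inorder splits into left=[], right=[17, 20, 27]
  root=27; inorder splits into left=[17, 20], right=[]
  root=17; inorder splits into left=[], right=[20]
  root=20; inorder splits into left=[], right=[]
  root=1; inorder splits into left=[], right=[]
Reconstructed level-order: [6, 1, 7, 27, 17, 20]


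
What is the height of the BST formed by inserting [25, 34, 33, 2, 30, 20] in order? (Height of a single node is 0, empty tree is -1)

Insertion order: [25, 34, 33, 2, 30, 20]
Tree (level-order array): [25, 2, 34, None, 20, 33, None, None, None, 30]
Compute height bottom-up (empty subtree = -1):
  height(20) = 1 + max(-1, -1) = 0
  height(2) = 1 + max(-1, 0) = 1
  height(30) = 1 + max(-1, -1) = 0
  height(33) = 1 + max(0, -1) = 1
  height(34) = 1 + max(1, -1) = 2
  height(25) = 1 + max(1, 2) = 3
Height = 3


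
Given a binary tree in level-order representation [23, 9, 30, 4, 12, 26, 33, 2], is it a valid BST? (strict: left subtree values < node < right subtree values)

Level-order array: [23, 9, 30, 4, 12, 26, 33, 2]
Validate using subtree bounds (lo, hi): at each node, require lo < value < hi,
then recurse left with hi=value and right with lo=value.
Preorder trace (stopping at first violation):
  at node 23 with bounds (-inf, +inf): OK
  at node 9 with bounds (-inf, 23): OK
  at node 4 with bounds (-inf, 9): OK
  at node 2 with bounds (-inf, 4): OK
  at node 12 with bounds (9, 23): OK
  at node 30 with bounds (23, +inf): OK
  at node 26 with bounds (23, 30): OK
  at node 33 with bounds (30, +inf): OK
No violation found at any node.
Result: Valid BST


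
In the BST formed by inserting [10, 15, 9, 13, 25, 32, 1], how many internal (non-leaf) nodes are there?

Tree built from: [10, 15, 9, 13, 25, 32, 1]
Tree (level-order array): [10, 9, 15, 1, None, 13, 25, None, None, None, None, None, 32]
Rule: An internal node has at least one child.
Per-node child counts:
  node 10: 2 child(ren)
  node 9: 1 child(ren)
  node 1: 0 child(ren)
  node 15: 2 child(ren)
  node 13: 0 child(ren)
  node 25: 1 child(ren)
  node 32: 0 child(ren)
Matching nodes: [10, 9, 15, 25]
Count of internal (non-leaf) nodes: 4


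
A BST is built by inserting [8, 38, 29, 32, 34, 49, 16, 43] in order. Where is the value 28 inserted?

Starting tree (level order): [8, None, 38, 29, 49, 16, 32, 43, None, None, None, None, 34]
Insertion path: 8 -> 38 -> 29 -> 16
Result: insert 28 as right child of 16
Final tree (level order): [8, None, 38, 29, 49, 16, 32, 43, None, None, 28, None, 34]


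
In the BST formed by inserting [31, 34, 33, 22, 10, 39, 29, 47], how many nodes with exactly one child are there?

Tree built from: [31, 34, 33, 22, 10, 39, 29, 47]
Tree (level-order array): [31, 22, 34, 10, 29, 33, 39, None, None, None, None, None, None, None, 47]
Rule: These are nodes with exactly 1 non-null child.
Per-node child counts:
  node 31: 2 child(ren)
  node 22: 2 child(ren)
  node 10: 0 child(ren)
  node 29: 0 child(ren)
  node 34: 2 child(ren)
  node 33: 0 child(ren)
  node 39: 1 child(ren)
  node 47: 0 child(ren)
Matching nodes: [39]
Count of nodes with exactly one child: 1


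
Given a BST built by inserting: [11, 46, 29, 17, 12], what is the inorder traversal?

Tree insertion order: [11, 46, 29, 17, 12]
Tree (level-order array): [11, None, 46, 29, None, 17, None, 12]
Inorder traversal: [11, 12, 17, 29, 46]


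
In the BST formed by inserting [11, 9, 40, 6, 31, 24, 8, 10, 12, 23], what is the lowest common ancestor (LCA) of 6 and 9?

Tree insertion order: [11, 9, 40, 6, 31, 24, 8, 10, 12, 23]
Tree (level-order array): [11, 9, 40, 6, 10, 31, None, None, 8, None, None, 24, None, None, None, 12, None, None, 23]
In a BST, the LCA of p=6, q=9 is the first node v on the
root-to-leaf path with p <= v <= q (go left if both < v, right if both > v).
Walk from root:
  at 11: both 6 and 9 < 11, go left
  at 9: 6 <= 9 <= 9, this is the LCA
LCA = 9


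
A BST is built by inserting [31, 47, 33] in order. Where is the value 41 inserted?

Starting tree (level order): [31, None, 47, 33]
Insertion path: 31 -> 47 -> 33
Result: insert 41 as right child of 33
Final tree (level order): [31, None, 47, 33, None, None, 41]


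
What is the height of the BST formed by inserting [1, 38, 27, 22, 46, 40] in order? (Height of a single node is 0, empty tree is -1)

Insertion order: [1, 38, 27, 22, 46, 40]
Tree (level-order array): [1, None, 38, 27, 46, 22, None, 40]
Compute height bottom-up (empty subtree = -1):
  height(22) = 1 + max(-1, -1) = 0
  height(27) = 1 + max(0, -1) = 1
  height(40) = 1 + max(-1, -1) = 0
  height(46) = 1 + max(0, -1) = 1
  height(38) = 1 + max(1, 1) = 2
  height(1) = 1 + max(-1, 2) = 3
Height = 3


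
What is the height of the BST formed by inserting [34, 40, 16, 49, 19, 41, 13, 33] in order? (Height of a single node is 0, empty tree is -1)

Insertion order: [34, 40, 16, 49, 19, 41, 13, 33]
Tree (level-order array): [34, 16, 40, 13, 19, None, 49, None, None, None, 33, 41]
Compute height bottom-up (empty subtree = -1):
  height(13) = 1 + max(-1, -1) = 0
  height(33) = 1 + max(-1, -1) = 0
  height(19) = 1 + max(-1, 0) = 1
  height(16) = 1 + max(0, 1) = 2
  height(41) = 1 + max(-1, -1) = 0
  height(49) = 1 + max(0, -1) = 1
  height(40) = 1 + max(-1, 1) = 2
  height(34) = 1 + max(2, 2) = 3
Height = 3


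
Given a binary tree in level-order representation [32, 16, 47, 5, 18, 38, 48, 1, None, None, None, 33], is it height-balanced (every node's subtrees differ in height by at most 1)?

Tree (level-order array): [32, 16, 47, 5, 18, 38, 48, 1, None, None, None, 33]
Definition: a tree is height-balanced if, at every node, |h(left) - h(right)| <= 1 (empty subtree has height -1).
Bottom-up per-node check:
  node 1: h_left=-1, h_right=-1, diff=0 [OK], height=0
  node 5: h_left=0, h_right=-1, diff=1 [OK], height=1
  node 18: h_left=-1, h_right=-1, diff=0 [OK], height=0
  node 16: h_left=1, h_right=0, diff=1 [OK], height=2
  node 33: h_left=-1, h_right=-1, diff=0 [OK], height=0
  node 38: h_left=0, h_right=-1, diff=1 [OK], height=1
  node 48: h_left=-1, h_right=-1, diff=0 [OK], height=0
  node 47: h_left=1, h_right=0, diff=1 [OK], height=2
  node 32: h_left=2, h_right=2, diff=0 [OK], height=3
All nodes satisfy the balance condition.
Result: Balanced


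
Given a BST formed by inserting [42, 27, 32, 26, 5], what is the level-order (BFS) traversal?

Tree insertion order: [42, 27, 32, 26, 5]
Tree (level-order array): [42, 27, None, 26, 32, 5]
BFS from the root, enqueuing left then right child of each popped node:
  queue [42] -> pop 42, enqueue [27], visited so far: [42]
  queue [27] -> pop 27, enqueue [26, 32], visited so far: [42, 27]
  queue [26, 32] -> pop 26, enqueue [5], visited so far: [42, 27, 26]
  queue [32, 5] -> pop 32, enqueue [none], visited so far: [42, 27, 26, 32]
  queue [5] -> pop 5, enqueue [none], visited so far: [42, 27, 26, 32, 5]
Result: [42, 27, 26, 32, 5]


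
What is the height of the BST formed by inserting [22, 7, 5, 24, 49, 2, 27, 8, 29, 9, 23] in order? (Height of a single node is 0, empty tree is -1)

Insertion order: [22, 7, 5, 24, 49, 2, 27, 8, 29, 9, 23]
Tree (level-order array): [22, 7, 24, 5, 8, 23, 49, 2, None, None, 9, None, None, 27, None, None, None, None, None, None, 29]
Compute height bottom-up (empty subtree = -1):
  height(2) = 1 + max(-1, -1) = 0
  height(5) = 1 + max(0, -1) = 1
  height(9) = 1 + max(-1, -1) = 0
  height(8) = 1 + max(-1, 0) = 1
  height(7) = 1 + max(1, 1) = 2
  height(23) = 1 + max(-1, -1) = 0
  height(29) = 1 + max(-1, -1) = 0
  height(27) = 1 + max(-1, 0) = 1
  height(49) = 1 + max(1, -1) = 2
  height(24) = 1 + max(0, 2) = 3
  height(22) = 1 + max(2, 3) = 4
Height = 4


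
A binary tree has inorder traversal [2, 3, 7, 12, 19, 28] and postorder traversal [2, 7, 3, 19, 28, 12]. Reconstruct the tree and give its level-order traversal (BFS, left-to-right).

Inorder:   [2, 3, 7, 12, 19, 28]
Postorder: [2, 7, 3, 19, 28, 12]
Algorithm: postorder visits root last, so walk postorder right-to-left;
each value is the root of the current inorder slice — split it at that
value, recurse on the right subtree first, then the left.
Recursive splits:
  root=12; inorder splits into left=[2, 3, 7], right=[19, 28]
  root=28; inorder splits into left=[19], right=[]
  root=19; inorder splits into left=[], right=[]
  root=3; inorder splits into left=[2], right=[7]
  root=7; inorder splits into left=[], right=[]
  root=2; inorder splits into left=[], right=[]
Reconstructed level-order: [12, 3, 28, 2, 7, 19]


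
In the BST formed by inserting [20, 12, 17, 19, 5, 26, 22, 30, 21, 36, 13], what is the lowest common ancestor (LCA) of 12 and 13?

Tree insertion order: [20, 12, 17, 19, 5, 26, 22, 30, 21, 36, 13]
Tree (level-order array): [20, 12, 26, 5, 17, 22, 30, None, None, 13, 19, 21, None, None, 36]
In a BST, the LCA of p=12, q=13 is the first node v on the
root-to-leaf path with p <= v <= q (go left if both < v, right if both > v).
Walk from root:
  at 20: both 12 and 13 < 20, go left
  at 12: 12 <= 12 <= 13, this is the LCA
LCA = 12


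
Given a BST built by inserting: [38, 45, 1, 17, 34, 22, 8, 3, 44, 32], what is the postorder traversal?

Tree insertion order: [38, 45, 1, 17, 34, 22, 8, 3, 44, 32]
Tree (level-order array): [38, 1, 45, None, 17, 44, None, 8, 34, None, None, 3, None, 22, None, None, None, None, 32]
Postorder traversal: [3, 8, 32, 22, 34, 17, 1, 44, 45, 38]


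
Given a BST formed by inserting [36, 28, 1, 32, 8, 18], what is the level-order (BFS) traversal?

Tree insertion order: [36, 28, 1, 32, 8, 18]
Tree (level-order array): [36, 28, None, 1, 32, None, 8, None, None, None, 18]
BFS from the root, enqueuing left then right child of each popped node:
  queue [36] -> pop 36, enqueue [28], visited so far: [36]
  queue [28] -> pop 28, enqueue [1, 32], visited so far: [36, 28]
  queue [1, 32] -> pop 1, enqueue [8], visited so far: [36, 28, 1]
  queue [32, 8] -> pop 32, enqueue [none], visited so far: [36, 28, 1, 32]
  queue [8] -> pop 8, enqueue [18], visited so far: [36, 28, 1, 32, 8]
  queue [18] -> pop 18, enqueue [none], visited so far: [36, 28, 1, 32, 8, 18]
Result: [36, 28, 1, 32, 8, 18]


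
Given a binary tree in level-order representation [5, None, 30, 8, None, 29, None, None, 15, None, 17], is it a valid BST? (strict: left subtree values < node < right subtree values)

Level-order array: [5, None, 30, 8, None, 29, None, None, 15, None, 17]
Validate using subtree bounds (lo, hi): at each node, require lo < value < hi,
then recurse left with hi=value and right with lo=value.
Preorder trace (stopping at first violation):
  at node 5 with bounds (-inf, +inf): OK
  at node 30 with bounds (5, +inf): OK
  at node 8 with bounds (5, 30): OK
  at node 29 with bounds (5, 8): VIOLATION
Node 29 violates its bound: not (5 < 29 < 8).
Result: Not a valid BST


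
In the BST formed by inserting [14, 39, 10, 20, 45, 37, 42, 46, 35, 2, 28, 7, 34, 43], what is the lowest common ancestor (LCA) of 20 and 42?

Tree insertion order: [14, 39, 10, 20, 45, 37, 42, 46, 35, 2, 28, 7, 34, 43]
Tree (level-order array): [14, 10, 39, 2, None, 20, 45, None, 7, None, 37, 42, 46, None, None, 35, None, None, 43, None, None, 28, None, None, None, None, 34]
In a BST, the LCA of p=20, q=42 is the first node v on the
root-to-leaf path with p <= v <= q (go left if both < v, right if both > v).
Walk from root:
  at 14: both 20 and 42 > 14, go right
  at 39: 20 <= 39 <= 42, this is the LCA
LCA = 39


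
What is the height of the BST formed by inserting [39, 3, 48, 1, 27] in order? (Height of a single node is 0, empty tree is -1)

Insertion order: [39, 3, 48, 1, 27]
Tree (level-order array): [39, 3, 48, 1, 27]
Compute height bottom-up (empty subtree = -1):
  height(1) = 1 + max(-1, -1) = 0
  height(27) = 1 + max(-1, -1) = 0
  height(3) = 1 + max(0, 0) = 1
  height(48) = 1 + max(-1, -1) = 0
  height(39) = 1 + max(1, 0) = 2
Height = 2


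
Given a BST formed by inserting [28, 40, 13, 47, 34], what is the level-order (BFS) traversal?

Tree insertion order: [28, 40, 13, 47, 34]
Tree (level-order array): [28, 13, 40, None, None, 34, 47]
BFS from the root, enqueuing left then right child of each popped node:
  queue [28] -> pop 28, enqueue [13, 40], visited so far: [28]
  queue [13, 40] -> pop 13, enqueue [none], visited so far: [28, 13]
  queue [40] -> pop 40, enqueue [34, 47], visited so far: [28, 13, 40]
  queue [34, 47] -> pop 34, enqueue [none], visited so far: [28, 13, 40, 34]
  queue [47] -> pop 47, enqueue [none], visited so far: [28, 13, 40, 34, 47]
Result: [28, 13, 40, 34, 47]


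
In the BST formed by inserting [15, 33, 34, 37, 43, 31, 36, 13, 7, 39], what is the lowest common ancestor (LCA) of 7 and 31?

Tree insertion order: [15, 33, 34, 37, 43, 31, 36, 13, 7, 39]
Tree (level-order array): [15, 13, 33, 7, None, 31, 34, None, None, None, None, None, 37, 36, 43, None, None, 39]
In a BST, the LCA of p=7, q=31 is the first node v on the
root-to-leaf path with p <= v <= q (go left if both < v, right if both > v).
Walk from root:
  at 15: 7 <= 15 <= 31, this is the LCA
LCA = 15


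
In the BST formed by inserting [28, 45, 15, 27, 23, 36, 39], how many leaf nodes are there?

Tree built from: [28, 45, 15, 27, 23, 36, 39]
Tree (level-order array): [28, 15, 45, None, 27, 36, None, 23, None, None, 39]
Rule: A leaf has 0 children.
Per-node child counts:
  node 28: 2 child(ren)
  node 15: 1 child(ren)
  node 27: 1 child(ren)
  node 23: 0 child(ren)
  node 45: 1 child(ren)
  node 36: 1 child(ren)
  node 39: 0 child(ren)
Matching nodes: [23, 39]
Count of leaf nodes: 2


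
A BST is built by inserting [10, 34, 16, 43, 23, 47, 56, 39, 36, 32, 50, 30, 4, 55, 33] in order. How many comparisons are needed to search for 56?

Search path for 56: 10 -> 34 -> 43 -> 47 -> 56
Found: True
Comparisons: 5


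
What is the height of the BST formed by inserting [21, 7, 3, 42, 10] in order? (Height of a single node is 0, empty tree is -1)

Insertion order: [21, 7, 3, 42, 10]
Tree (level-order array): [21, 7, 42, 3, 10]
Compute height bottom-up (empty subtree = -1):
  height(3) = 1 + max(-1, -1) = 0
  height(10) = 1 + max(-1, -1) = 0
  height(7) = 1 + max(0, 0) = 1
  height(42) = 1 + max(-1, -1) = 0
  height(21) = 1 + max(1, 0) = 2
Height = 2


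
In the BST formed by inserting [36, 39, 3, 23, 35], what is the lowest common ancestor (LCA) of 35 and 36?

Tree insertion order: [36, 39, 3, 23, 35]
Tree (level-order array): [36, 3, 39, None, 23, None, None, None, 35]
In a BST, the LCA of p=35, q=36 is the first node v on the
root-to-leaf path with p <= v <= q (go left if both < v, right if both > v).
Walk from root:
  at 36: 35 <= 36 <= 36, this is the LCA
LCA = 36


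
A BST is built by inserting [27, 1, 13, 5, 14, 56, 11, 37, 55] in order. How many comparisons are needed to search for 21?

Search path for 21: 27 -> 1 -> 13 -> 14
Found: False
Comparisons: 4


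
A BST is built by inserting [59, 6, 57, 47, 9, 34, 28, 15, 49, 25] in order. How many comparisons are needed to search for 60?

Search path for 60: 59
Found: False
Comparisons: 1


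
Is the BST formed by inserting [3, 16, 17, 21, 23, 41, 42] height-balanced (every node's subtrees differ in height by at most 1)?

Tree (level-order array): [3, None, 16, None, 17, None, 21, None, 23, None, 41, None, 42]
Definition: a tree is height-balanced if, at every node, |h(left) - h(right)| <= 1 (empty subtree has height -1).
Bottom-up per-node check:
  node 42: h_left=-1, h_right=-1, diff=0 [OK], height=0
  node 41: h_left=-1, h_right=0, diff=1 [OK], height=1
  node 23: h_left=-1, h_right=1, diff=2 [FAIL (|-1-1|=2 > 1)], height=2
  node 21: h_left=-1, h_right=2, diff=3 [FAIL (|-1-2|=3 > 1)], height=3
  node 17: h_left=-1, h_right=3, diff=4 [FAIL (|-1-3|=4 > 1)], height=4
  node 16: h_left=-1, h_right=4, diff=5 [FAIL (|-1-4|=5 > 1)], height=5
  node 3: h_left=-1, h_right=5, diff=6 [FAIL (|-1-5|=6 > 1)], height=6
Node 23 violates the condition: |-1 - 1| = 2 > 1.
Result: Not balanced


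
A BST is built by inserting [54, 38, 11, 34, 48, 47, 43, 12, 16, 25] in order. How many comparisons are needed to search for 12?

Search path for 12: 54 -> 38 -> 11 -> 34 -> 12
Found: True
Comparisons: 5


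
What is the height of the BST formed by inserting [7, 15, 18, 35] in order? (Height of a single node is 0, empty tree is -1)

Insertion order: [7, 15, 18, 35]
Tree (level-order array): [7, None, 15, None, 18, None, 35]
Compute height bottom-up (empty subtree = -1):
  height(35) = 1 + max(-1, -1) = 0
  height(18) = 1 + max(-1, 0) = 1
  height(15) = 1 + max(-1, 1) = 2
  height(7) = 1 + max(-1, 2) = 3
Height = 3


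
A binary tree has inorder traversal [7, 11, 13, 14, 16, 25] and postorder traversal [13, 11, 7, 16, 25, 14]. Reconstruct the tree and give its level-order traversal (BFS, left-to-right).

Inorder:   [7, 11, 13, 14, 16, 25]
Postorder: [13, 11, 7, 16, 25, 14]
Algorithm: postorder visits root last, so walk postorder right-to-left;
each value is the root of the current inorder slice — split it at that
value, recurse on the right subtree first, then the left.
Recursive splits:
  root=14; inorder splits into left=[7, 11, 13], right=[16, 25]
  root=25; inorder splits into left=[16], right=[]
  root=16; inorder splits into left=[], right=[]
  root=7; inorder splits into left=[], right=[11, 13]
  root=11; inorder splits into left=[], right=[13]
  root=13; inorder splits into left=[], right=[]
Reconstructed level-order: [14, 7, 25, 11, 16, 13]


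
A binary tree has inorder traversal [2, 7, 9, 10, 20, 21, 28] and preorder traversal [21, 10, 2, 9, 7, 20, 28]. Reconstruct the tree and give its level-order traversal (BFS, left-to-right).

Inorder:  [2, 7, 9, 10, 20, 21, 28]
Preorder: [21, 10, 2, 9, 7, 20, 28]
Algorithm: preorder visits root first, so consume preorder in order;
for each root, split the current inorder slice at that value into
left-subtree inorder and right-subtree inorder, then recurse.
Recursive splits:
  root=21; inorder splits into left=[2, 7, 9, 10, 20], right=[28]
  root=10; inorder splits into left=[2, 7, 9], right=[20]
  root=2; inorder splits into left=[], right=[7, 9]
  root=9; inorder splits into left=[7], right=[]
  root=7; inorder splits into left=[], right=[]
  root=20; inorder splits into left=[], right=[]
  root=28; inorder splits into left=[], right=[]
Reconstructed level-order: [21, 10, 28, 2, 20, 9, 7]


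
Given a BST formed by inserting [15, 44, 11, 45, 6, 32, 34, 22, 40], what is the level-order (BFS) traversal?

Tree insertion order: [15, 44, 11, 45, 6, 32, 34, 22, 40]
Tree (level-order array): [15, 11, 44, 6, None, 32, 45, None, None, 22, 34, None, None, None, None, None, 40]
BFS from the root, enqueuing left then right child of each popped node:
  queue [15] -> pop 15, enqueue [11, 44], visited so far: [15]
  queue [11, 44] -> pop 11, enqueue [6], visited so far: [15, 11]
  queue [44, 6] -> pop 44, enqueue [32, 45], visited so far: [15, 11, 44]
  queue [6, 32, 45] -> pop 6, enqueue [none], visited so far: [15, 11, 44, 6]
  queue [32, 45] -> pop 32, enqueue [22, 34], visited so far: [15, 11, 44, 6, 32]
  queue [45, 22, 34] -> pop 45, enqueue [none], visited so far: [15, 11, 44, 6, 32, 45]
  queue [22, 34] -> pop 22, enqueue [none], visited so far: [15, 11, 44, 6, 32, 45, 22]
  queue [34] -> pop 34, enqueue [40], visited so far: [15, 11, 44, 6, 32, 45, 22, 34]
  queue [40] -> pop 40, enqueue [none], visited so far: [15, 11, 44, 6, 32, 45, 22, 34, 40]
Result: [15, 11, 44, 6, 32, 45, 22, 34, 40]


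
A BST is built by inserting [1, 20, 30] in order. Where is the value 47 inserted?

Starting tree (level order): [1, None, 20, None, 30]
Insertion path: 1 -> 20 -> 30
Result: insert 47 as right child of 30
Final tree (level order): [1, None, 20, None, 30, None, 47]


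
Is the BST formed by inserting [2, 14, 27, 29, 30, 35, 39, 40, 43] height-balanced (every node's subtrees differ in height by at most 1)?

Tree (level-order array): [2, None, 14, None, 27, None, 29, None, 30, None, 35, None, 39, None, 40, None, 43]
Definition: a tree is height-balanced if, at every node, |h(left) - h(right)| <= 1 (empty subtree has height -1).
Bottom-up per-node check:
  node 43: h_left=-1, h_right=-1, diff=0 [OK], height=0
  node 40: h_left=-1, h_right=0, diff=1 [OK], height=1
  node 39: h_left=-1, h_right=1, diff=2 [FAIL (|-1-1|=2 > 1)], height=2
  node 35: h_left=-1, h_right=2, diff=3 [FAIL (|-1-2|=3 > 1)], height=3
  node 30: h_left=-1, h_right=3, diff=4 [FAIL (|-1-3|=4 > 1)], height=4
  node 29: h_left=-1, h_right=4, diff=5 [FAIL (|-1-4|=5 > 1)], height=5
  node 27: h_left=-1, h_right=5, diff=6 [FAIL (|-1-5|=6 > 1)], height=6
  node 14: h_left=-1, h_right=6, diff=7 [FAIL (|-1-6|=7 > 1)], height=7
  node 2: h_left=-1, h_right=7, diff=8 [FAIL (|-1-7|=8 > 1)], height=8
Node 39 violates the condition: |-1 - 1| = 2 > 1.
Result: Not balanced


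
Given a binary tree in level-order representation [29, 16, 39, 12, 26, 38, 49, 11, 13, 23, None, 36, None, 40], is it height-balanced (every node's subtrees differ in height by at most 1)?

Tree (level-order array): [29, 16, 39, 12, 26, 38, 49, 11, 13, 23, None, 36, None, 40]
Definition: a tree is height-balanced if, at every node, |h(left) - h(right)| <= 1 (empty subtree has height -1).
Bottom-up per-node check:
  node 11: h_left=-1, h_right=-1, diff=0 [OK], height=0
  node 13: h_left=-1, h_right=-1, diff=0 [OK], height=0
  node 12: h_left=0, h_right=0, diff=0 [OK], height=1
  node 23: h_left=-1, h_right=-1, diff=0 [OK], height=0
  node 26: h_left=0, h_right=-1, diff=1 [OK], height=1
  node 16: h_left=1, h_right=1, diff=0 [OK], height=2
  node 36: h_left=-1, h_right=-1, diff=0 [OK], height=0
  node 38: h_left=0, h_right=-1, diff=1 [OK], height=1
  node 40: h_left=-1, h_right=-1, diff=0 [OK], height=0
  node 49: h_left=0, h_right=-1, diff=1 [OK], height=1
  node 39: h_left=1, h_right=1, diff=0 [OK], height=2
  node 29: h_left=2, h_right=2, diff=0 [OK], height=3
All nodes satisfy the balance condition.
Result: Balanced


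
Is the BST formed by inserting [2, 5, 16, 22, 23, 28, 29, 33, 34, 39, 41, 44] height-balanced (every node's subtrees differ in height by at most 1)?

Tree (level-order array): [2, None, 5, None, 16, None, 22, None, 23, None, 28, None, 29, None, 33, None, 34, None, 39, None, 41, None, 44]
Definition: a tree is height-balanced if, at every node, |h(left) - h(right)| <= 1 (empty subtree has height -1).
Bottom-up per-node check:
  node 44: h_left=-1, h_right=-1, diff=0 [OK], height=0
  node 41: h_left=-1, h_right=0, diff=1 [OK], height=1
  node 39: h_left=-1, h_right=1, diff=2 [FAIL (|-1-1|=2 > 1)], height=2
  node 34: h_left=-1, h_right=2, diff=3 [FAIL (|-1-2|=3 > 1)], height=3
  node 33: h_left=-1, h_right=3, diff=4 [FAIL (|-1-3|=4 > 1)], height=4
  node 29: h_left=-1, h_right=4, diff=5 [FAIL (|-1-4|=5 > 1)], height=5
  node 28: h_left=-1, h_right=5, diff=6 [FAIL (|-1-5|=6 > 1)], height=6
  node 23: h_left=-1, h_right=6, diff=7 [FAIL (|-1-6|=7 > 1)], height=7
  node 22: h_left=-1, h_right=7, diff=8 [FAIL (|-1-7|=8 > 1)], height=8
  node 16: h_left=-1, h_right=8, diff=9 [FAIL (|-1-8|=9 > 1)], height=9
  node 5: h_left=-1, h_right=9, diff=10 [FAIL (|-1-9|=10 > 1)], height=10
  node 2: h_left=-1, h_right=10, diff=11 [FAIL (|-1-10|=11 > 1)], height=11
Node 39 violates the condition: |-1 - 1| = 2 > 1.
Result: Not balanced


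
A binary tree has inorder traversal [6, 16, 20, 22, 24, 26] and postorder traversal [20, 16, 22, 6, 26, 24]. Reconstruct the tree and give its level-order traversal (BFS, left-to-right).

Inorder:   [6, 16, 20, 22, 24, 26]
Postorder: [20, 16, 22, 6, 26, 24]
Algorithm: postorder visits root last, so walk postorder right-to-left;
each value is the root of the current inorder slice — split it at that
value, recurse on the right subtree first, then the left.
Recursive splits:
  root=24; inorder splits into left=[6, 16, 20, 22], right=[26]
  root=26; inorder splits into left=[], right=[]
  root=6; inorder splits into left=[], right=[16, 20, 22]
  root=22; inorder splits into left=[16, 20], right=[]
  root=16; inorder splits into left=[], right=[20]
  root=20; inorder splits into left=[], right=[]
Reconstructed level-order: [24, 6, 26, 22, 16, 20]


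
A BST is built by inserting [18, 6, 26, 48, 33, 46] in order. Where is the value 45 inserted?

Starting tree (level order): [18, 6, 26, None, None, None, 48, 33, None, None, 46]
Insertion path: 18 -> 26 -> 48 -> 33 -> 46
Result: insert 45 as left child of 46
Final tree (level order): [18, 6, 26, None, None, None, 48, 33, None, None, 46, 45]


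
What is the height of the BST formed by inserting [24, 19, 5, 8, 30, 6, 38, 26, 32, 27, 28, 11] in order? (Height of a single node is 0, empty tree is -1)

Insertion order: [24, 19, 5, 8, 30, 6, 38, 26, 32, 27, 28, 11]
Tree (level-order array): [24, 19, 30, 5, None, 26, 38, None, 8, None, 27, 32, None, 6, 11, None, 28]
Compute height bottom-up (empty subtree = -1):
  height(6) = 1 + max(-1, -1) = 0
  height(11) = 1 + max(-1, -1) = 0
  height(8) = 1 + max(0, 0) = 1
  height(5) = 1 + max(-1, 1) = 2
  height(19) = 1 + max(2, -1) = 3
  height(28) = 1 + max(-1, -1) = 0
  height(27) = 1 + max(-1, 0) = 1
  height(26) = 1 + max(-1, 1) = 2
  height(32) = 1 + max(-1, -1) = 0
  height(38) = 1 + max(0, -1) = 1
  height(30) = 1 + max(2, 1) = 3
  height(24) = 1 + max(3, 3) = 4
Height = 4


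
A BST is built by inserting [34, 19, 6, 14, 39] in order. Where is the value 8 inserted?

Starting tree (level order): [34, 19, 39, 6, None, None, None, None, 14]
Insertion path: 34 -> 19 -> 6 -> 14
Result: insert 8 as left child of 14
Final tree (level order): [34, 19, 39, 6, None, None, None, None, 14, 8]


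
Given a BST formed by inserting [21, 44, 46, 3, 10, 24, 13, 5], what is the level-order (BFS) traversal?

Tree insertion order: [21, 44, 46, 3, 10, 24, 13, 5]
Tree (level-order array): [21, 3, 44, None, 10, 24, 46, 5, 13]
BFS from the root, enqueuing left then right child of each popped node:
  queue [21] -> pop 21, enqueue [3, 44], visited so far: [21]
  queue [3, 44] -> pop 3, enqueue [10], visited so far: [21, 3]
  queue [44, 10] -> pop 44, enqueue [24, 46], visited so far: [21, 3, 44]
  queue [10, 24, 46] -> pop 10, enqueue [5, 13], visited so far: [21, 3, 44, 10]
  queue [24, 46, 5, 13] -> pop 24, enqueue [none], visited so far: [21, 3, 44, 10, 24]
  queue [46, 5, 13] -> pop 46, enqueue [none], visited so far: [21, 3, 44, 10, 24, 46]
  queue [5, 13] -> pop 5, enqueue [none], visited so far: [21, 3, 44, 10, 24, 46, 5]
  queue [13] -> pop 13, enqueue [none], visited so far: [21, 3, 44, 10, 24, 46, 5, 13]
Result: [21, 3, 44, 10, 24, 46, 5, 13]


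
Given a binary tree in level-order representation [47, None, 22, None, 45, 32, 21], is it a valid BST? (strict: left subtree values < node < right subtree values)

Level-order array: [47, None, 22, None, 45, 32, 21]
Validate using subtree bounds (lo, hi): at each node, require lo < value < hi,
then recurse left with hi=value and right with lo=value.
Preorder trace (stopping at first violation):
  at node 47 with bounds (-inf, +inf): OK
  at node 22 with bounds (47, +inf): VIOLATION
Node 22 violates its bound: not (47 < 22 < +inf).
Result: Not a valid BST


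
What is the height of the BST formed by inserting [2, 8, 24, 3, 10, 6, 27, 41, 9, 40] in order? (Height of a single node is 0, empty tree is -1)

Insertion order: [2, 8, 24, 3, 10, 6, 27, 41, 9, 40]
Tree (level-order array): [2, None, 8, 3, 24, None, 6, 10, 27, None, None, 9, None, None, 41, None, None, 40]
Compute height bottom-up (empty subtree = -1):
  height(6) = 1 + max(-1, -1) = 0
  height(3) = 1 + max(-1, 0) = 1
  height(9) = 1 + max(-1, -1) = 0
  height(10) = 1 + max(0, -1) = 1
  height(40) = 1 + max(-1, -1) = 0
  height(41) = 1 + max(0, -1) = 1
  height(27) = 1 + max(-1, 1) = 2
  height(24) = 1 + max(1, 2) = 3
  height(8) = 1 + max(1, 3) = 4
  height(2) = 1 + max(-1, 4) = 5
Height = 5


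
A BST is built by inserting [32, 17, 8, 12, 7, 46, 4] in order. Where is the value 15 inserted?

Starting tree (level order): [32, 17, 46, 8, None, None, None, 7, 12, 4]
Insertion path: 32 -> 17 -> 8 -> 12
Result: insert 15 as right child of 12
Final tree (level order): [32, 17, 46, 8, None, None, None, 7, 12, 4, None, None, 15]


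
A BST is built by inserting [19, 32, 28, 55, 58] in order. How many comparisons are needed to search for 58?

Search path for 58: 19 -> 32 -> 55 -> 58
Found: True
Comparisons: 4


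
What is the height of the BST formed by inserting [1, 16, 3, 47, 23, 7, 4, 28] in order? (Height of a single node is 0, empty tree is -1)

Insertion order: [1, 16, 3, 47, 23, 7, 4, 28]
Tree (level-order array): [1, None, 16, 3, 47, None, 7, 23, None, 4, None, None, 28]
Compute height bottom-up (empty subtree = -1):
  height(4) = 1 + max(-1, -1) = 0
  height(7) = 1 + max(0, -1) = 1
  height(3) = 1 + max(-1, 1) = 2
  height(28) = 1 + max(-1, -1) = 0
  height(23) = 1 + max(-1, 0) = 1
  height(47) = 1 + max(1, -1) = 2
  height(16) = 1 + max(2, 2) = 3
  height(1) = 1 + max(-1, 3) = 4
Height = 4


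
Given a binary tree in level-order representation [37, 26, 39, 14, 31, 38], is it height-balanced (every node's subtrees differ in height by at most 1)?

Tree (level-order array): [37, 26, 39, 14, 31, 38]
Definition: a tree is height-balanced if, at every node, |h(left) - h(right)| <= 1 (empty subtree has height -1).
Bottom-up per-node check:
  node 14: h_left=-1, h_right=-1, diff=0 [OK], height=0
  node 31: h_left=-1, h_right=-1, diff=0 [OK], height=0
  node 26: h_left=0, h_right=0, diff=0 [OK], height=1
  node 38: h_left=-1, h_right=-1, diff=0 [OK], height=0
  node 39: h_left=0, h_right=-1, diff=1 [OK], height=1
  node 37: h_left=1, h_right=1, diff=0 [OK], height=2
All nodes satisfy the balance condition.
Result: Balanced


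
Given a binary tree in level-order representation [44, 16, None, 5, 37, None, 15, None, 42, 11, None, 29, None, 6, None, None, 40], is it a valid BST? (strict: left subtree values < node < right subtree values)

Level-order array: [44, 16, None, 5, 37, None, 15, None, 42, 11, None, 29, None, 6, None, None, 40]
Validate using subtree bounds (lo, hi): at each node, require lo < value < hi,
then recurse left with hi=value and right with lo=value.
Preorder trace (stopping at first violation):
  at node 44 with bounds (-inf, +inf): OK
  at node 16 with bounds (-inf, 44): OK
  at node 5 with bounds (-inf, 16): OK
  at node 15 with bounds (5, 16): OK
  at node 11 with bounds (5, 15): OK
  at node 6 with bounds (5, 11): OK
  at node 37 with bounds (16, 44): OK
  at node 42 with bounds (37, 44): OK
  at node 29 with bounds (37, 42): VIOLATION
Node 29 violates its bound: not (37 < 29 < 42).
Result: Not a valid BST


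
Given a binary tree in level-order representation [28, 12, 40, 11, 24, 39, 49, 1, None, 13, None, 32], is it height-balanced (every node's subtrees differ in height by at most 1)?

Tree (level-order array): [28, 12, 40, 11, 24, 39, 49, 1, None, 13, None, 32]
Definition: a tree is height-balanced if, at every node, |h(left) - h(right)| <= 1 (empty subtree has height -1).
Bottom-up per-node check:
  node 1: h_left=-1, h_right=-1, diff=0 [OK], height=0
  node 11: h_left=0, h_right=-1, diff=1 [OK], height=1
  node 13: h_left=-1, h_right=-1, diff=0 [OK], height=0
  node 24: h_left=0, h_right=-1, diff=1 [OK], height=1
  node 12: h_left=1, h_right=1, diff=0 [OK], height=2
  node 32: h_left=-1, h_right=-1, diff=0 [OK], height=0
  node 39: h_left=0, h_right=-1, diff=1 [OK], height=1
  node 49: h_left=-1, h_right=-1, diff=0 [OK], height=0
  node 40: h_left=1, h_right=0, diff=1 [OK], height=2
  node 28: h_left=2, h_right=2, diff=0 [OK], height=3
All nodes satisfy the balance condition.
Result: Balanced


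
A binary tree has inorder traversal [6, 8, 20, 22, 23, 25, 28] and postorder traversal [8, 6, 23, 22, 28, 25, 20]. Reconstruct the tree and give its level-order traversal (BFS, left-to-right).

Inorder:   [6, 8, 20, 22, 23, 25, 28]
Postorder: [8, 6, 23, 22, 28, 25, 20]
Algorithm: postorder visits root last, so walk postorder right-to-left;
each value is the root of the current inorder slice — split it at that
value, recurse on the right subtree first, then the left.
Recursive splits:
  root=20; inorder splits into left=[6, 8], right=[22, 23, 25, 28]
  root=25; inorder splits into left=[22, 23], right=[28]
  root=28; inorder splits into left=[], right=[]
  root=22; inorder splits into left=[], right=[23]
  root=23; inorder splits into left=[], right=[]
  root=6; inorder splits into left=[], right=[8]
  root=8; inorder splits into left=[], right=[]
Reconstructed level-order: [20, 6, 25, 8, 22, 28, 23]


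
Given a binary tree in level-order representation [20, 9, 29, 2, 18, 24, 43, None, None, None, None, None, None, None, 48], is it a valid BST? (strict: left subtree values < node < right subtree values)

Level-order array: [20, 9, 29, 2, 18, 24, 43, None, None, None, None, None, None, None, 48]
Validate using subtree bounds (lo, hi): at each node, require lo < value < hi,
then recurse left with hi=value and right with lo=value.
Preorder trace (stopping at first violation):
  at node 20 with bounds (-inf, +inf): OK
  at node 9 with bounds (-inf, 20): OK
  at node 2 with bounds (-inf, 9): OK
  at node 18 with bounds (9, 20): OK
  at node 29 with bounds (20, +inf): OK
  at node 24 with bounds (20, 29): OK
  at node 43 with bounds (29, +inf): OK
  at node 48 with bounds (43, +inf): OK
No violation found at any node.
Result: Valid BST


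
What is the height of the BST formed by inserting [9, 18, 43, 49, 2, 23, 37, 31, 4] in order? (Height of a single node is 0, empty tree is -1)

Insertion order: [9, 18, 43, 49, 2, 23, 37, 31, 4]
Tree (level-order array): [9, 2, 18, None, 4, None, 43, None, None, 23, 49, None, 37, None, None, 31]
Compute height bottom-up (empty subtree = -1):
  height(4) = 1 + max(-1, -1) = 0
  height(2) = 1 + max(-1, 0) = 1
  height(31) = 1 + max(-1, -1) = 0
  height(37) = 1 + max(0, -1) = 1
  height(23) = 1 + max(-1, 1) = 2
  height(49) = 1 + max(-1, -1) = 0
  height(43) = 1 + max(2, 0) = 3
  height(18) = 1 + max(-1, 3) = 4
  height(9) = 1 + max(1, 4) = 5
Height = 5


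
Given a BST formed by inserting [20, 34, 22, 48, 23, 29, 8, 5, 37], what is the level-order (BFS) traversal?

Tree insertion order: [20, 34, 22, 48, 23, 29, 8, 5, 37]
Tree (level-order array): [20, 8, 34, 5, None, 22, 48, None, None, None, 23, 37, None, None, 29]
BFS from the root, enqueuing left then right child of each popped node:
  queue [20] -> pop 20, enqueue [8, 34], visited so far: [20]
  queue [8, 34] -> pop 8, enqueue [5], visited so far: [20, 8]
  queue [34, 5] -> pop 34, enqueue [22, 48], visited so far: [20, 8, 34]
  queue [5, 22, 48] -> pop 5, enqueue [none], visited so far: [20, 8, 34, 5]
  queue [22, 48] -> pop 22, enqueue [23], visited so far: [20, 8, 34, 5, 22]
  queue [48, 23] -> pop 48, enqueue [37], visited so far: [20, 8, 34, 5, 22, 48]
  queue [23, 37] -> pop 23, enqueue [29], visited so far: [20, 8, 34, 5, 22, 48, 23]
  queue [37, 29] -> pop 37, enqueue [none], visited so far: [20, 8, 34, 5, 22, 48, 23, 37]
  queue [29] -> pop 29, enqueue [none], visited so far: [20, 8, 34, 5, 22, 48, 23, 37, 29]
Result: [20, 8, 34, 5, 22, 48, 23, 37, 29]
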